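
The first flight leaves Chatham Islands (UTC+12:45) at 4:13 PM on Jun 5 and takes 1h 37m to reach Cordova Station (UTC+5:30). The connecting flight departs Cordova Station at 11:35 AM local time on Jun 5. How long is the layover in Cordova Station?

Convert departure to UTC: 4:13 PM − 12:45 = 3:28 AM UTC on Jun 5.
Add 1 hour 37 minutes flight time → 5:05 AM UTC.
Cordova Station is UTC+5:30, so local arrival = 5:05 AM + 5:30 = 10:35 AM on Jun 5.
Layover = 11:35 AM − 10:35 AM = 1 hour.

1 hour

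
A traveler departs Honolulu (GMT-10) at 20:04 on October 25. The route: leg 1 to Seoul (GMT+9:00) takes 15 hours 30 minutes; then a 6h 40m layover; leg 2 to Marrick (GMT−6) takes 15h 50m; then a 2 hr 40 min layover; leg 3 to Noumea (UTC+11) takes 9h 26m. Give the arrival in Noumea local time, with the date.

Convert departure to UTC: 20:04 + 10:00 = 06:04 UTC on Oct 26.
Add 15 hours 30 minutes leg 1 → 21:34 UTC.
Add 6 hours and 40 minutes layover in Seoul → 04:14 UTC (Oct 27).
Add 15 hours 50 minutes leg 2 → 20:04 UTC.
Add 2 hours 40 minutes layover in Marrick → 22:44 UTC.
Add 9 hours and 26 minutes leg 3 → 08:10 UTC (Oct 28).
Noumea is UTC+11:00, so local arrival = 08:10 + 11:00 = 19:10 on Oct 28.

19:10 on October 28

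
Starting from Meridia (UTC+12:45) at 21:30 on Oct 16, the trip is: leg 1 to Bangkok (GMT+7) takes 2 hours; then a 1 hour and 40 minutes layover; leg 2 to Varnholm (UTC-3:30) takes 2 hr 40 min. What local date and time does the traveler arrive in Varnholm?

11:35 on October 16

Convert departure to UTC: 21:30 − 12:45 = 08:45 UTC on Oct 16.
Add 2 hours leg 1 → 10:45 UTC.
Add 1 hour and 40 minutes layover in Bangkok → 12:25 UTC.
Add 2 hours 40 minutes leg 2 → 15:05 UTC.
Varnholm is UTC−3:30, so local arrival = 15:05 − 3:30 = 11:35 on Oct 16.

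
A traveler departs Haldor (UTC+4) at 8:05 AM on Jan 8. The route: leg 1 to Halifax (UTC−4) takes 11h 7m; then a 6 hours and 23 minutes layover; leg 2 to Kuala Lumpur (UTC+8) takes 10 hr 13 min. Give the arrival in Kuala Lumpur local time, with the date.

Convert departure to UTC: 8:05 AM − 4:00 = 4:05 AM UTC on Jan 8.
Add 11 hours 7 minutes leg 1 → 3:12 PM UTC.
Add 6 hours and 23 minutes layover in Halifax → 9:35 PM UTC.
Add 10 hours 13 minutes leg 2 → 7:48 AM UTC (Jan 9).
Kuala Lumpur is UTC+8:00, so local arrival = 7:48 AM + 8:00 = 3:48 PM on Jan 9.

3:48 PM on January 9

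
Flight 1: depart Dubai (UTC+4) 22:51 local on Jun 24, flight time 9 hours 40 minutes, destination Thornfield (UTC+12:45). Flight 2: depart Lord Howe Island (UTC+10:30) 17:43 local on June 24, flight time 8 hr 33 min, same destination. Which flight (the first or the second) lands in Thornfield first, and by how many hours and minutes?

Flight 1 in UTC: 22:51 − 4:00 = 18:51 on Jun 24.
+9 hours 40 minutes → arrive 04:31 UTC on Jun 25.
Flight 2 in UTC: 17:43 − 10:30 = 07:13 on Jun 24.
+8 hours and 33 minutes → arrive 15:46 UTC on Jun 24.
Flight 2 lands earlier by 12 hours 45 minutes.

the second, by 12 hours 45 minutes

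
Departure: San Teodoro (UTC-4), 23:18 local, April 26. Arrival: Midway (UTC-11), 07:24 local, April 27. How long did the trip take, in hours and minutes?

Departure in UTC: 23:18 + 4:00 = 03:18 on Apr 27.
Arrival in UTC: 07:24 + 11:00 = 18:24 on Apr 27.
Elapsed = 18:24 − 03:18 = 15 hours 6 minutes.

15 hours 6 minutes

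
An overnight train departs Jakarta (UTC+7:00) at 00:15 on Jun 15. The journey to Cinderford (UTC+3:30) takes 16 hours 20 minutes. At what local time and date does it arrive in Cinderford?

13:05 on June 15

Convert departure to UTC: 00:15 − 7:00 = 17:15 UTC on Jun 14.
Add 16 hours 20 minutes travel time → 09:35 UTC (Jun 15).
Cinderford is UTC+3:30, so local arrival = 09:35 + 3:30 = 13:05 on Jun 15.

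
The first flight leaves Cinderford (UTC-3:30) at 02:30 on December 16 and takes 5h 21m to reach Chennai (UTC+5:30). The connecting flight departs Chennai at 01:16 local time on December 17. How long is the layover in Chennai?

8 hours 25 minutes

Convert departure to UTC: 02:30 + 3:30 = 06:00 UTC on Dec 16.
Add 5 hours and 21 minutes flight time → 11:21 UTC.
Chennai is UTC+5:30, so local arrival = 11:21 + 5:30 = 16:51 on Dec 16.
Layover = 01:16 − 16:51 (+1 day) = 8 hours 25 minutes.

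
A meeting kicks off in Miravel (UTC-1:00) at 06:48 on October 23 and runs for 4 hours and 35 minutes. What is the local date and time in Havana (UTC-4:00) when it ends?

Convert start to UTC: 06:48 + 1:00 = 07:48 UTC on Oct 23.
Add 4 hours and 35 minutes duration → 12:23 UTC.
Havana is UTC−4:00, so local end time = 12:23 − 4:00 = 08:23 on Oct 23.

08:23 on October 23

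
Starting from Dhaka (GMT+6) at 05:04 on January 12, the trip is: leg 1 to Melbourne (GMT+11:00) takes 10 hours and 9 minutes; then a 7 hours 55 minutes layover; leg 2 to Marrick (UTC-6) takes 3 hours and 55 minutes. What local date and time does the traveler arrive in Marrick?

15:03 on Jan 12

Convert departure to UTC: 05:04 − 6:00 = 23:04 UTC on Jan 11.
Add 10 hours 9 minutes leg 1 → 09:13 UTC (Jan 12).
Add 7 hours 55 minutes layover in Melbourne → 17:08 UTC.
Add 3 hours 55 minutes leg 2 → 21:03 UTC.
Marrick is UTC−6:00, so local arrival = 21:03 − 6:00 = 15:03 on Jan 12.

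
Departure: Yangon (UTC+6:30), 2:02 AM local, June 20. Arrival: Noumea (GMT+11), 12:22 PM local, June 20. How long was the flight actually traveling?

Noumea is 4:30 ahead of Yangon.
Clock-face elapsed time (ignoring zones) is 10 hours 20 minutes.
Actual elapsed = 10 hours 20 minutes − 4:30 = 5 hours 50 minutes.

5 hours 50 minutes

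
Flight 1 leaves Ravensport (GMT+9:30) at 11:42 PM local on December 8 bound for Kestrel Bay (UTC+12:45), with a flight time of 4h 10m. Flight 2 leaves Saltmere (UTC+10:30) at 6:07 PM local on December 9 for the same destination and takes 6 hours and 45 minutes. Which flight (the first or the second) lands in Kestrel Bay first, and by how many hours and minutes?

Flight 1 in UTC: 11:42 PM − 9:30 = 2:12 PM on Dec 8.
+4 hours and 10 minutes → arrive 6:22 PM UTC on Dec 8.
Flight 2 in UTC: 6:07 PM − 10:30 = 7:37 AM on Dec 9.
+6 hours and 45 minutes → arrive 2:22 PM UTC on Dec 9.
Flight 1 lands earlier by 20 hours.

the first, by 20 hours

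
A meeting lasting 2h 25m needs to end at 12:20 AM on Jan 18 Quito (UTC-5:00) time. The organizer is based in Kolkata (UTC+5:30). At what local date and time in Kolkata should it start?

Target end time in UTC: 12:20 AM + 5:00 = 5:20 AM on Jan 18.
Subtract 2 hours and 25 minutes → start 2:55 AM UTC on Jan 18.
Kolkata is UTC+5:30: 2:55 AM + 5:30 = 8:25 AM on Jan 18.

8:25 AM on January 18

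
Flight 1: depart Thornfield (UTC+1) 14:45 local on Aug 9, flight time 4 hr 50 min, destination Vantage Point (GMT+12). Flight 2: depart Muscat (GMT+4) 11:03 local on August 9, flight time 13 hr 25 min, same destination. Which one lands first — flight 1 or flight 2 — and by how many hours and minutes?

Flight 1 in UTC: 14:45 − 1:00 = 13:45 on Aug 9.
+4 hours 50 minutes → arrive 18:35 UTC on Aug 9.
Flight 2 in UTC: 11:03 − 4:00 = 07:03 on Aug 9.
+13 hours 25 minutes → arrive 20:28 UTC on Aug 9.
Flight 1 lands earlier by 1 hour 53 minutes.

the first, by 1 hour 53 minutes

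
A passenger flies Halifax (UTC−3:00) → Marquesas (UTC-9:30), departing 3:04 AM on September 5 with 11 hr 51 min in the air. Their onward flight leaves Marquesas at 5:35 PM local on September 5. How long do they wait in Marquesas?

Convert departure to UTC: 3:04 AM + 3:00 = 6:04 AM UTC on Sep 5.
Add 11 hours and 51 minutes flight time → 5:55 PM UTC.
Marquesas is UTC−9:30, so local arrival = 5:55 PM − 9:30 = 8:25 AM on Sep 5.
Layover = 5:35 PM − 8:25 AM = 9 hours 10 minutes.

9 hours 10 minutes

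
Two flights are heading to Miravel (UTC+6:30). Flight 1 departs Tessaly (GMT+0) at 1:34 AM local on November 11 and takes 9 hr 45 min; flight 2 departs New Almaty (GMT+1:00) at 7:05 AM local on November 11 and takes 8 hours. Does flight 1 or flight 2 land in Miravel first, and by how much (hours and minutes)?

Flight 1 departs at 1:34 AM UTC (Nov 11).
+9 hours and 45 minutes → arrive 11:19 AM UTC on Nov 11.
Flight 2 in UTC: 7:05 AM − 1:00 = 6:05 AM on Nov 11.
+8 hours → arrive 2:05 PM UTC on Nov 11.
Flight 1 lands earlier by 2 hours 46 minutes.

the first, by 2 hours 46 minutes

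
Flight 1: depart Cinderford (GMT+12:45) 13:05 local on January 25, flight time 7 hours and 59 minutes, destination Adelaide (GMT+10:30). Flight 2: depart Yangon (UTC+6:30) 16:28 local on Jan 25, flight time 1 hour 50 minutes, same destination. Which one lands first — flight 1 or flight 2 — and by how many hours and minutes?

Flight 1 in UTC: 13:05 − 12:45 = 00:20 on Jan 25.
+7 hours 59 minutes → arrive 08:19 UTC on Jan 25.
Flight 2 in UTC: 16:28 − 6:30 = 09:58 on Jan 25.
+1 hour 50 minutes → arrive 11:48 UTC on Jan 25.
Flight 1 lands earlier by 3 hours 29 minutes.

the first, by 3 hours 29 minutes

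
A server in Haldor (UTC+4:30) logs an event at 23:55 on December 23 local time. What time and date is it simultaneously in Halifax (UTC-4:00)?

Halifax is 8:30 behind Haldor.
Shift by the zone difference: 23:55 − 8:30 = 15:25 on Dec 23 in Halifax.

15:25 on December 23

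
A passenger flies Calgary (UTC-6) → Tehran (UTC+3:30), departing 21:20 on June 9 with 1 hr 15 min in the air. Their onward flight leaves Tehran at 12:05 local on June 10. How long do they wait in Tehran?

Convert departure to UTC: 21:20 + 6:00 = 03:20 UTC on Jun 10.
Add 1 hour and 15 minutes flight time → 04:35 UTC.
Tehran is UTC+3:30, so local arrival = 04:35 + 3:30 = 08:05 on Jun 10.
Layover = 12:05 − 08:05 = 4 hours.

4 hours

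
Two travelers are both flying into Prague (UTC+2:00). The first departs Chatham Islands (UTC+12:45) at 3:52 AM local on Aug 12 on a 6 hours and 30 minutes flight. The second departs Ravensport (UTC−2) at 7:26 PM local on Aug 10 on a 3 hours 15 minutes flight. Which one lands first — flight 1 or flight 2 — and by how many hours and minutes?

the second, by 20 hours 56 minutes

Flight 1 in UTC: 3:52 AM − 12:45 = 3:07 PM on Aug 11.
+6 hours and 30 minutes → arrive 9:37 PM UTC on Aug 11.
Flight 2 in UTC: 7:26 PM + 2:00 = 9:26 PM on Aug 10.
+3 hours 15 minutes → arrive 12:41 AM UTC on Aug 11.
Flight 2 lands earlier by 20 hours 56 minutes.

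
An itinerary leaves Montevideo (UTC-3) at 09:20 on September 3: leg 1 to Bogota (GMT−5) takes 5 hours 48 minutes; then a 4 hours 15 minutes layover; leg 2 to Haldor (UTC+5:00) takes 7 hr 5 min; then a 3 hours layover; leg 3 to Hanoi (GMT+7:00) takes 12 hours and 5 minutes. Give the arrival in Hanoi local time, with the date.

Convert departure to UTC: 09:20 + 3:00 = 12:20 UTC on Sep 3.
Add 5 hours 48 minutes leg 1 → 18:08 UTC.
Add 4 hours 15 minutes layover in Bogota → 22:23 UTC.
Add 7 hours and 5 minutes leg 2 → 05:28 UTC (Sep 4).
Add 3 hours layover in Haldor → 08:28 UTC.
Add 12 hours and 5 minutes leg 3 → 20:33 UTC.
Hanoi is UTC+7:00, so local arrival = 20:33 + 7:00 = 03:33 on Sep 5.

03:33 on Sep 5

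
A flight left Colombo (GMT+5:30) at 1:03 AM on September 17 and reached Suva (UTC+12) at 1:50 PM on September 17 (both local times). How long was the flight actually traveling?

Departure in UTC: 1:03 AM − 5:30 = 7:33 PM on Sep 16.
Arrival in UTC: 1:50 PM − 12:00 = 1:50 AM on Sep 17.
Elapsed = 1:50 AM − 7:33 PM (+1 day) = 6 hours 17 minutes.

6 hours 17 minutes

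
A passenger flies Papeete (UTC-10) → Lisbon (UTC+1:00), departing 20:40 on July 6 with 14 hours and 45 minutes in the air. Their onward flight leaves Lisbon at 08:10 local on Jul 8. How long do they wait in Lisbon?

Convert departure to UTC: 20:40 + 10:00 = 06:40 UTC on Jul 7.
Add 14 hours 45 minutes flight time → 21:25 UTC.
Lisbon is UTC+1:00, so local arrival = 21:25 + 1:00 = 22:25 on Jul 7.
Layover = 08:10 − 22:25 (+1 day) = 9 hours 45 minutes.

9 hours 45 minutes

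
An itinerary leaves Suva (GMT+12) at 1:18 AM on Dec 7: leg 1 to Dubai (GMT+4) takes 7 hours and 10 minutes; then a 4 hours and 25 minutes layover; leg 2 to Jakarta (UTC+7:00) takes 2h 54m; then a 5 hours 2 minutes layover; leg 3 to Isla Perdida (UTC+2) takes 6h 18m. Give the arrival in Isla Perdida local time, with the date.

Convert departure to UTC: 1:18 AM − 12:00 = 1:18 PM UTC on Dec 6.
Add 7 hours 10 minutes leg 1 → 8:28 PM UTC.
Add 4 hours 25 minutes layover in Dubai → 12:53 AM UTC (Dec 7).
Add 2 hours 54 minutes leg 2 → 3:47 AM UTC.
Add 5 hours and 2 minutes layover in Jakarta → 8:49 AM UTC.
Add 6 hours and 18 minutes leg 3 → 3:07 PM UTC.
Isla Perdida is UTC+2:00, so local arrival = 3:07 PM + 2:00 = 5:07 PM on Dec 7.

5:07 PM on December 7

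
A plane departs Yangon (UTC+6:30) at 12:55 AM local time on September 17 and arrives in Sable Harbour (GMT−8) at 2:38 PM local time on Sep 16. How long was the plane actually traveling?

4 hours 13 minutes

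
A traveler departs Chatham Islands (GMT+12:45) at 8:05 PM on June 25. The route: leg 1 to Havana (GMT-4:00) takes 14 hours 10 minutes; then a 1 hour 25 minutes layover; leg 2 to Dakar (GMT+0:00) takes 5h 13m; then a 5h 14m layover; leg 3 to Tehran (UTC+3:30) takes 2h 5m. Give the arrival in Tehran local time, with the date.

2:57 PM on Jun 26

Convert departure to UTC: 8:05 PM − 12:45 = 7:20 AM UTC on Jun 25.
Add 14 hours 10 minutes leg 1 → 9:30 PM UTC.
Add 1 hour 25 minutes layover in Havana → 10:55 PM UTC.
Add 5 hours 13 minutes leg 2 → 4:08 AM UTC (Jun 26).
Add 5 hours 14 minutes layover in Dakar → 9:22 AM UTC.
Add 2 hours 5 minutes leg 3 → 11:27 AM UTC.
Tehran is UTC+3:30, so local arrival = 11:27 AM + 3:30 = 2:57 PM on Jun 26.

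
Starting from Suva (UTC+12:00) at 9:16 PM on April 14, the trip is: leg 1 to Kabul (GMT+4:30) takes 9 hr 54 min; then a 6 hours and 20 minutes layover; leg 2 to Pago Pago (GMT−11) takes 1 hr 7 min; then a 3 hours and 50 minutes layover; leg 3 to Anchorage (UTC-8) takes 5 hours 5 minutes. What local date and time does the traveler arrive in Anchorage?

Convert departure to UTC: 9:16 PM − 12:00 = 9:16 AM UTC on Apr 14.
Add 9 hours 54 minutes leg 1 → 7:10 PM UTC.
Add 6 hours and 20 minutes layover in Kabul → 1:30 AM UTC (Apr 15).
Add 1 hour and 7 minutes leg 2 → 2:37 AM UTC.
Add 3 hours 50 minutes layover in Pago Pago → 6:27 AM UTC.
Add 5 hours 5 minutes leg 3 → 11:32 AM UTC.
Anchorage is UTC−8:00, so local arrival = 11:32 AM − 8:00 = 3:32 AM on Apr 15.

3:32 AM on April 15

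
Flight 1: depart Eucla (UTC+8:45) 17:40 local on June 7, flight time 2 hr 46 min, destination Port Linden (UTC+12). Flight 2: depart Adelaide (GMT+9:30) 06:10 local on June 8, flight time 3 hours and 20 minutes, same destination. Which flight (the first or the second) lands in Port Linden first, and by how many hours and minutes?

the first, by 12 hours 19 minutes

Flight 1 in UTC: 17:40 − 8:45 = 08:55 on Jun 7.
+2 hours and 46 minutes → arrive 11:41 UTC on Jun 7.
Flight 2 in UTC: 06:10 − 9:30 = 20:40 on Jun 7.
+3 hours and 20 minutes → arrive 00:00 UTC on Jun 8.
Flight 1 lands earlier by 12 hours 19 minutes.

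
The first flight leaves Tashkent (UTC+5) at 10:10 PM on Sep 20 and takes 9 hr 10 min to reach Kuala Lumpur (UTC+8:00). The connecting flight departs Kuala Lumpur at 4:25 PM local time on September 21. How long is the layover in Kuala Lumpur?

6 hours 5 minutes

Convert departure to UTC: 10:10 PM − 5:00 = 5:10 PM UTC on Sep 20.
Add 9 hours 10 minutes flight time → 2:20 AM UTC (Sep 21).
Kuala Lumpur is UTC+8:00, so local arrival = 2:20 AM + 8:00 = 10:20 AM on Sep 21.
Layover = 4:25 PM − 10:20 AM = 6 hours 5 minutes.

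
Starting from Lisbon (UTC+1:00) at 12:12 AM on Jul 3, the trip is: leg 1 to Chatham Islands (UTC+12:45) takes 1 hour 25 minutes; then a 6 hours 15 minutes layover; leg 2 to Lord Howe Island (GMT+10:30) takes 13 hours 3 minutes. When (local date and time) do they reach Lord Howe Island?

6:25 AM on July 4

Convert departure to UTC: 12:12 AM − 1:00 = 11:12 PM UTC on Jul 2.
Add 1 hour 25 minutes leg 1 → 12:37 AM UTC (Jul 3).
Add 6 hours 15 minutes layover in Chatham Islands → 6:52 AM UTC.
Add 13 hours and 3 minutes leg 2 → 7:55 PM UTC.
Lord Howe Island is UTC+10:30, so local arrival = 7:55 PM + 10:30 = 6:25 AM on Jul 4.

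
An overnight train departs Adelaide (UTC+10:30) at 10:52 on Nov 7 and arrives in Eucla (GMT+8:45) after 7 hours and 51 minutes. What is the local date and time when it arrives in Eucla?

Convert departure to UTC: 10:52 − 10:30 = 00:22 UTC on Nov 7.
Add 7 hours 51 minutes travel time → 08:13 UTC.
Eucla is UTC+8:45, so local arrival = 08:13 + 8:45 = 16:58 on Nov 7.

16:58 on November 7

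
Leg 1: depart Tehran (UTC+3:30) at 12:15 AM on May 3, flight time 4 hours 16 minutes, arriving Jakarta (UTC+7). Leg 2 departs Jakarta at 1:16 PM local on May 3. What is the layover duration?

Convert departure to UTC: 12:15 AM − 3:30 = 8:45 PM UTC on May 2.
Add 4 hours and 16 minutes flight time → 1:01 AM UTC (May 3).
Jakarta is UTC+7:00, so local arrival = 1:01 AM + 7:00 = 8:01 AM on May 3.
Layover = 1:16 PM − 8:01 AM = 5 hours 15 minutes.

5 hours 15 minutes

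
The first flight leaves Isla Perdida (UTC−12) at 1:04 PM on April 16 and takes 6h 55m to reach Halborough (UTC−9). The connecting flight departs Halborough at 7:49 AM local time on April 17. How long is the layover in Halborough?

Convert departure to UTC: 1:04 PM + 12:00 = 1:04 AM UTC on Apr 17.
Add 6 hours 55 minutes flight time → 7:59 AM UTC.
Halborough is UTC−9:00, so local arrival = 7:59 AM − 9:00 = 10:59 PM on Apr 16.
Layover = 7:49 AM − 10:59 PM (+1 day) = 8 hours 50 minutes.

8 hours 50 minutes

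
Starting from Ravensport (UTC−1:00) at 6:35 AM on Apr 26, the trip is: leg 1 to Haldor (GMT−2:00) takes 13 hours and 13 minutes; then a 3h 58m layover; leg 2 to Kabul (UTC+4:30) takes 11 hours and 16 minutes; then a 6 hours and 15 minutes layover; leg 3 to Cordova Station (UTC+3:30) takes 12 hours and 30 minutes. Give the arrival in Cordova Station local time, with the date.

10:17 AM on April 28

Convert departure to UTC: 6:35 AM + 1:00 = 7:35 AM UTC on Apr 26.
Add 13 hours 13 minutes leg 1 → 8:48 PM UTC.
Add 3 hours 58 minutes layover in Haldor → 12:46 AM UTC (Apr 27).
Add 11 hours and 16 minutes leg 2 → 12:02 PM UTC.
Add 6 hours 15 minutes layover in Kabul → 6:17 PM UTC.
Add 12 hours 30 minutes leg 3 → 6:47 AM UTC (Apr 28).
Cordova Station is UTC+3:30, so local arrival = 6:47 AM + 3:30 = 10:17 AM on Apr 28.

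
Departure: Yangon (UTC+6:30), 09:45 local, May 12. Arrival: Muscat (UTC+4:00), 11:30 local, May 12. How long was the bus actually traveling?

Muscat is 2:30 behind Yangon.
Clock-face elapsed time (ignoring zones) is 1 hour 45 minutes.
Actual elapsed = 1 hour 45 minutes + 2:30 = 4 hours 15 minutes.

4 hours 15 minutes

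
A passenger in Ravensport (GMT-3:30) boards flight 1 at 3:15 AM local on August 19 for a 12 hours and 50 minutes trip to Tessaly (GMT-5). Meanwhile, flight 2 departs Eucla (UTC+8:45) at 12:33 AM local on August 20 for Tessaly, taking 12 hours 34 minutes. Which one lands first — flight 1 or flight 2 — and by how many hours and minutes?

the first, by 8 hours 47 minutes

Flight 1 in UTC: 3:15 AM + 3:30 = 6:45 AM on Aug 19.
+12 hours 50 minutes → arrive 7:35 PM UTC on Aug 19.
Flight 2 in UTC: 12:33 AM − 8:45 = 3:48 PM on Aug 19.
+12 hours 34 minutes → arrive 4:22 AM UTC on Aug 20.
Flight 1 lands earlier by 8 hours 47 minutes.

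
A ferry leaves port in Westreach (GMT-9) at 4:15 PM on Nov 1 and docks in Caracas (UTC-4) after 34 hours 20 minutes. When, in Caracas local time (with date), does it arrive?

7:35 AM on November 3

Caracas is 5:00 ahead of Westreach.
After 34 hours and 20 minutes it is 2:35 AM (Nov 3) in Westreach.
Shift by the zone difference: 2:35 AM + 5:00 = 7:35 AM on Nov 3 in Caracas.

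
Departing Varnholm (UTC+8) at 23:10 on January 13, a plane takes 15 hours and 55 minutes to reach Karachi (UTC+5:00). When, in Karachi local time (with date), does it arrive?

12:05 on January 14

Convert departure to UTC: 23:10 − 8:00 = 15:10 UTC on Jan 13.
Add 15 hours and 55 minutes travel time → 07:05 UTC (Jan 14).
Karachi is UTC+5:00, so local arrival = 07:05 + 5:00 = 12:05 on Jan 14.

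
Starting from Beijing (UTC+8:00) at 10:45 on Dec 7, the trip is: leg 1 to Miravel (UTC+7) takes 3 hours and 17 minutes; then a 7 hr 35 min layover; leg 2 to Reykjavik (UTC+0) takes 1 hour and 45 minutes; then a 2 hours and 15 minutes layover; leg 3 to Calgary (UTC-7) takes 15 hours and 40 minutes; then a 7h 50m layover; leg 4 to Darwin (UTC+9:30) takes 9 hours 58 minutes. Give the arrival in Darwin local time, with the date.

12:35 on Dec 9

Convert departure to UTC: 10:45 − 8:00 = 02:45 UTC on Dec 7.
Add 3 hours and 17 minutes leg 1 → 06:02 UTC.
Add 7 hours 35 minutes layover in Miravel → 13:37 UTC.
Add 1 hour and 45 minutes leg 2 → 15:22 UTC.
Add 2 hours and 15 minutes layover in Reykjavik → 17:37 UTC.
Add 15 hours 40 minutes leg 3 → 09:17 UTC (Dec 8).
Add 7 hours and 50 minutes layover in Calgary → 17:07 UTC.
Add 9 hours 58 minutes leg 4 → 03:05 UTC (Dec 9).
Darwin is UTC+9:30, so local arrival = 03:05 + 9:30 = 12:35 on Dec 9.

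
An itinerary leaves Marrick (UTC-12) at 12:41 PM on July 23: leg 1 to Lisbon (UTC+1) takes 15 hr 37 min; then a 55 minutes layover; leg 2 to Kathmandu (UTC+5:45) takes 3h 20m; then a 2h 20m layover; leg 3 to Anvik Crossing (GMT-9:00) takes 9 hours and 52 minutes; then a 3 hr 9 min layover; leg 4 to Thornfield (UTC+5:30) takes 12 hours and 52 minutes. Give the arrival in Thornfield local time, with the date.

6:16 AM on July 26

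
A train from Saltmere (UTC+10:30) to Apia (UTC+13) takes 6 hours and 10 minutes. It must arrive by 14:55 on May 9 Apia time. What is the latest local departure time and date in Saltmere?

06:15 on May 9

Target arrival in UTC: 14:55 − 13:00 = 01:55 on May 9.
Subtract 6 hours 10 minutes → departure 19:45 UTC on May 8.
Saltmere is UTC+10:30: 19:45 + 10:30 = 06:15 on May 9.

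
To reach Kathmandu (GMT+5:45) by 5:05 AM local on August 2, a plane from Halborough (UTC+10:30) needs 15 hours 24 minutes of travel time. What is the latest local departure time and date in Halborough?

6:26 PM on August 1

Target arrival in UTC: 5:05 AM − 5:45 = 11:20 PM on Aug 1.
Subtract 15 hours and 24 minutes → departure 7:56 AM UTC on Aug 1.
Halborough is UTC+10:30: 7:56 AM + 10:30 = 6:26 PM on Aug 1.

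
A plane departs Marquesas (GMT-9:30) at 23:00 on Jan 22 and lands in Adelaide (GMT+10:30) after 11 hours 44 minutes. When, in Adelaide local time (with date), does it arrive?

06:44 on January 24

Convert departure to UTC: 23:00 + 9:30 = 08:30 UTC on Jan 23.
Add 11 hours 44 minutes travel time → 20:14 UTC.
Adelaide is UTC+10:30, so local arrival = 20:14 + 10:30 = 06:44 on Jan 24.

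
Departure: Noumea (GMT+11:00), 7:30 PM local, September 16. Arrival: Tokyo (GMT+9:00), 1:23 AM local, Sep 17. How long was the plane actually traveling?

Tokyo is 2:00 behind Noumea.
Clock-face elapsed time (ignoring zones) is 5 hours 53 minutes.
Actual elapsed = 5 hours 53 minutes + 2:00 = 7 hours 53 minutes.

7 hours 53 minutes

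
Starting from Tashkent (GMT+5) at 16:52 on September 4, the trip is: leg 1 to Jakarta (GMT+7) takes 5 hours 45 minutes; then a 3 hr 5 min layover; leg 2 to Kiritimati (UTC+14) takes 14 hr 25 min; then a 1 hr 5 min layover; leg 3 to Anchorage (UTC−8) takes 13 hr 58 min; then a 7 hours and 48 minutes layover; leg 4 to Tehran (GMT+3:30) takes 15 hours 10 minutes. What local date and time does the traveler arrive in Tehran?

04:38 on September 7

Convert departure to UTC: 16:52 − 5:00 = 11:52 UTC on Sep 4.
Add 5 hours and 45 minutes leg 1 → 17:37 UTC.
Add 3 hours and 5 minutes layover in Jakarta → 20:42 UTC.
Add 14 hours and 25 minutes leg 2 → 11:07 UTC (Sep 5).
Add 1 hour and 5 minutes layover in Kiritimati → 12:12 UTC.
Add 13 hours and 58 minutes leg 3 → 02:10 UTC (Sep 6).
Add 7 hours and 48 minutes layover in Anchorage → 09:58 UTC.
Add 15 hours 10 minutes leg 4 → 01:08 UTC (Sep 7).
Tehran is UTC+3:30, so local arrival = 01:08 + 3:30 = 04:38 on Sep 7.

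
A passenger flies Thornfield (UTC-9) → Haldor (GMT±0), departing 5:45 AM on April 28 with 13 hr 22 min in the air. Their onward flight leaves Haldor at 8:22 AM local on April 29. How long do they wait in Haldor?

Convert departure to UTC: 5:45 AM + 9:00 = 2:45 PM UTC on Apr 28.
Add 13 hours and 22 minutes flight time → 4:07 AM UTC (Apr 29).
Haldor is UTC+0, so local arrival is the same: 4:07 AM on Apr 29.
Layover = 8:22 AM − 4:07 AM = 4 hours 15 minutes.

4 hours 15 minutes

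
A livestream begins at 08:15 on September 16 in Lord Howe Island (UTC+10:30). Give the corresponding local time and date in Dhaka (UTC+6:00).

03:45 on September 16

Dhaka is 4:30 behind Lord Howe Island.
Shift by the zone difference: 08:15 − 4:30 = 03:45 on Sep 16 in Dhaka.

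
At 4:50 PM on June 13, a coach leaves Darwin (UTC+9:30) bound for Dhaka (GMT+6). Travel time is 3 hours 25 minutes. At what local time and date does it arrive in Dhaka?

Convert departure to UTC: 4:50 PM − 9:30 = 7:20 AM UTC on Jun 13.
Add 3 hours 25 minutes travel time → 10:45 AM UTC.
Dhaka is UTC+6:00, so local arrival = 10:45 AM + 6:00 = 4:45 PM on Jun 13.

4:45 PM on Jun 13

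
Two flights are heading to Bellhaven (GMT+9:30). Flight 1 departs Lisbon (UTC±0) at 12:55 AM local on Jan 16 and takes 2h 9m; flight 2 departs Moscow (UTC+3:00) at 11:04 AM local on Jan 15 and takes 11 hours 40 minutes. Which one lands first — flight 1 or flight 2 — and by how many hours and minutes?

Flight 1 departs at 12:55 AM UTC (Jan 16).
+2 hours 9 minutes → arrive 3:04 AM UTC on Jan 16.
Flight 2 in UTC: 11:04 AM − 3:00 = 8:04 AM on Jan 15.
+11 hours and 40 minutes → arrive 7:44 PM UTC on Jan 15.
Flight 2 lands earlier by 7 hours 20 minutes.

the second, by 7 hours 20 minutes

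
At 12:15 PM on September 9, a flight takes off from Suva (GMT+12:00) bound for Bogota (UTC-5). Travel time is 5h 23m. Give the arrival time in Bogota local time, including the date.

Bogota is 17:00 behind Suva.
After 5 hours and 23 minutes it is 5:38 PM in Suva.
Shift by the zone difference: 5:38 PM − 17:00 = 12:38 AM on Sep 9 in Bogota.

12:38 AM on September 9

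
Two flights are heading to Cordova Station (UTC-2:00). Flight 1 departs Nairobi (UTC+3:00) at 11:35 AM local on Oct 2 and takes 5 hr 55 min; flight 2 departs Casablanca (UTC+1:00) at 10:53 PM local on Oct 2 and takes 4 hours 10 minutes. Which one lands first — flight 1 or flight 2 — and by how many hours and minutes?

the first, by 11 hours 33 minutes

Flight 1 in UTC: 11:35 AM − 3:00 = 8:35 AM on Oct 2.
+5 hours 55 minutes → arrive 2:30 PM UTC on Oct 2.
Flight 2 in UTC: 10:53 PM − 1:00 = 9:53 PM on Oct 2.
+4 hours and 10 minutes → arrive 2:03 AM UTC on Oct 3.
Flight 1 lands earlier by 11 hours 33 minutes.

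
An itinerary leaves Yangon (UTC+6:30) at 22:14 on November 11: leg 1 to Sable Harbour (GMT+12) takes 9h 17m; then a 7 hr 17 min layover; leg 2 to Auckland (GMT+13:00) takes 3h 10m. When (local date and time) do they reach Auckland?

Convert departure to UTC: 22:14 − 6:30 = 15:44 UTC on Nov 11.
Add 9 hours 17 minutes leg 1 → 01:01 UTC (Nov 12).
Add 7 hours 17 minutes layover in Sable Harbour → 08:18 UTC.
Add 3 hours and 10 minutes leg 2 → 11:28 UTC.
Auckland is UTC+13:00, so local arrival = 11:28 + 13:00 = 00:28 on Nov 13.

00:28 on November 13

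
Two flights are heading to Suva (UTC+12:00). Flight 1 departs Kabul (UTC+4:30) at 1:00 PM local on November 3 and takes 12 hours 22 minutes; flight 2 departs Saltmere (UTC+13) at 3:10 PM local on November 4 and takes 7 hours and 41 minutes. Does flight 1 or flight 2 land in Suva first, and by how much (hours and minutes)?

Flight 1 in UTC: 1:00 PM − 4:30 = 8:30 AM on Nov 3.
+12 hours 22 minutes → arrive 8:52 PM UTC on Nov 3.
Flight 2 in UTC: 3:10 PM − 13:00 = 2:10 AM on Nov 4.
+7 hours and 41 minutes → arrive 9:51 AM UTC on Nov 4.
Flight 1 lands earlier by 12 hours 59 minutes.

the first, by 12 hours 59 minutes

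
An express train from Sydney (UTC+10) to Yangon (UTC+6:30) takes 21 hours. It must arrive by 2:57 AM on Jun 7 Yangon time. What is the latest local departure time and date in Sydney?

Target arrival in UTC: 2:57 AM − 6:30 = 8:27 PM on Jun 6.
Subtract 21 hours → departure 11:27 PM UTC on Jun 5.
Sydney is UTC+10:00: 11:27 PM + 10:00 = 9:27 AM on Jun 6.

9:27 AM on June 6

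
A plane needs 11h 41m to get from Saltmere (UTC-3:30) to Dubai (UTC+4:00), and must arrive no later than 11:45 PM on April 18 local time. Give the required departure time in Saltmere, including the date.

4:34 AM on Apr 18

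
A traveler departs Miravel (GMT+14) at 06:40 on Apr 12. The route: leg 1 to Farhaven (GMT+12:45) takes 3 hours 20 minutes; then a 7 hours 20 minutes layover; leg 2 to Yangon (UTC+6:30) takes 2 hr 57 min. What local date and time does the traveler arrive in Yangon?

12:47 on Apr 12

Convert departure to UTC: 06:40 − 14:00 = 16:40 UTC on Apr 11.
Add 3 hours and 20 minutes leg 1 → 20:00 UTC.
Add 7 hours and 20 minutes layover in Farhaven → 03:20 UTC (Apr 12).
Add 2 hours 57 minutes leg 2 → 06:17 UTC.
Yangon is UTC+6:30, so local arrival = 06:17 + 6:30 = 12:47 on Apr 12.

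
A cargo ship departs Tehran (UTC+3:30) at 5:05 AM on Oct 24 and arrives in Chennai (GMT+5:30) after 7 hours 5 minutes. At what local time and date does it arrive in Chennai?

2:10 PM on October 24

Convert departure to UTC: 5:05 AM − 3:30 = 1:35 AM UTC on Oct 24.
Add 7 hours 5 minutes travel time → 8:40 AM UTC.
Chennai is UTC+5:30, so local arrival = 8:40 AM + 5:30 = 2:10 PM on Oct 24.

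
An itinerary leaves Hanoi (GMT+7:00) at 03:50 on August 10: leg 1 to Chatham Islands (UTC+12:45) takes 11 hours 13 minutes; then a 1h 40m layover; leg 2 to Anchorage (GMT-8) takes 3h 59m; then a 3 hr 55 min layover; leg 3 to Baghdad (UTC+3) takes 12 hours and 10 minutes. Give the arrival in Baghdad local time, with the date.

08:47 on August 11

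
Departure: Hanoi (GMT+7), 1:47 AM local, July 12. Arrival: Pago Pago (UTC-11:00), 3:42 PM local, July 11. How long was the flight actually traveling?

7 hours 55 minutes

Departure in UTC: 1:47 AM − 7:00 = 6:47 PM on Jul 11.
Arrival in UTC: 3:42 PM + 11:00 = 2:42 AM on Jul 12.
Elapsed = 2:42 AM − 6:47 PM (+1 day) = 7 hours 55 minutes.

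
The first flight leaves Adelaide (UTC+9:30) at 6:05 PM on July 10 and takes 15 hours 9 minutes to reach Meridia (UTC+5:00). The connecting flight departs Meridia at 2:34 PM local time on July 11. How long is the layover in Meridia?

Convert departure to UTC: 6:05 PM − 9:30 = 8:35 AM UTC on Jul 10.
Add 15 hours 9 minutes flight time → 11:44 PM UTC.
Meridia is UTC+5:00, so local arrival = 11:44 PM + 5:00 = 4:44 AM on Jul 11.
Layover = 2:34 PM − 4:44 AM = 9 hours 50 minutes.

9 hours 50 minutes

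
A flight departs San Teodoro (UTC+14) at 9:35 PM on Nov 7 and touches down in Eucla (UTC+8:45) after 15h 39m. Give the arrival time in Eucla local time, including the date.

7:59 AM on November 8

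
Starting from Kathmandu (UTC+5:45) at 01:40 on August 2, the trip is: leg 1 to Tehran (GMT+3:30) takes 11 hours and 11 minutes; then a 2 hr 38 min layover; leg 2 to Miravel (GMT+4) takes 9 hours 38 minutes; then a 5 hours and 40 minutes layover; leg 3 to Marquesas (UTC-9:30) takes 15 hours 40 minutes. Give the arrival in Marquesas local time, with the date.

07:12 on August 3

Convert departure to UTC: 01:40 − 5:45 = 19:55 UTC on Aug 1.
Add 11 hours 11 minutes leg 1 → 07:06 UTC (Aug 2).
Add 2 hours 38 minutes layover in Tehran → 09:44 UTC.
Add 9 hours and 38 minutes leg 2 → 19:22 UTC.
Add 5 hours and 40 minutes layover in Miravel → 01:02 UTC (Aug 3).
Add 15 hours 40 minutes leg 3 → 16:42 UTC.
Marquesas is UTC−9:30, so local arrival = 16:42 − 9:30 = 07:12 on Aug 3.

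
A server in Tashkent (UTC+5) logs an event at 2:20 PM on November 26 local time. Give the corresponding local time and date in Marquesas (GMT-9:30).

11:50 PM on November 25

In UTC: 2:20 PM − 5:00 = 9:20 AM on Nov 26.
Marquesas is UTC−9:30: 9:20 AM − 9:30 = 11:50 PM on Nov 25.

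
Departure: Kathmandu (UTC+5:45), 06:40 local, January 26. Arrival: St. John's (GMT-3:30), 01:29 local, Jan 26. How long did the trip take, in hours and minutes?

Departure in UTC: 06:40 − 5:45 = 00:55 on Jan 26.
Arrival in UTC: 01:29 + 3:30 = 04:59 on Jan 26.
Elapsed = 04:59 − 00:55 = 4 hours 4 minutes.

4 hours 4 minutes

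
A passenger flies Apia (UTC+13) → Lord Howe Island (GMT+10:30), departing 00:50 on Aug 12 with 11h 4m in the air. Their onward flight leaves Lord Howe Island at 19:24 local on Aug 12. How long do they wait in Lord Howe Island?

10 hours

Convert departure to UTC: 00:50 − 13:00 = 11:50 UTC on Aug 11.
Add 11 hours 4 minutes flight time → 22:54 UTC.
Lord Howe Island is UTC+10:30, so local arrival = 22:54 + 10:30 = 09:24 on Aug 12.
Layover = 19:24 − 09:24 = 10 hours.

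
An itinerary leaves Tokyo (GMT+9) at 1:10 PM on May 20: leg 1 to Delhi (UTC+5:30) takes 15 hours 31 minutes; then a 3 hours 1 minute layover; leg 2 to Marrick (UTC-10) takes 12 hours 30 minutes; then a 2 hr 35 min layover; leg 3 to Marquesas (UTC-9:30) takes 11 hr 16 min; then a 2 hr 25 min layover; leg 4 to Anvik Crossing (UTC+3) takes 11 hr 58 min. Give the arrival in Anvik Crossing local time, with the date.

6:26 PM on May 22

Convert departure to UTC: 1:10 PM − 9:00 = 4:10 AM UTC on May 20.
Add 15 hours and 31 minutes leg 1 → 7:41 PM UTC.
Add 3 hours and 1 minute layover in Delhi → 10:42 PM UTC.
Add 12 hours 30 minutes leg 2 → 11:12 AM UTC (May 21).
Add 2 hours 35 minutes layover in Marrick → 1:47 PM UTC.
Add 11 hours 16 minutes leg 3 → 1:03 AM UTC (May 22).
Add 2 hours and 25 minutes layover in Marquesas → 3:28 AM UTC.
Add 11 hours and 58 minutes leg 4 → 3:26 PM UTC.
Anvik Crossing is UTC+3:00, so local arrival = 3:26 PM + 3:00 = 6:26 PM on May 22.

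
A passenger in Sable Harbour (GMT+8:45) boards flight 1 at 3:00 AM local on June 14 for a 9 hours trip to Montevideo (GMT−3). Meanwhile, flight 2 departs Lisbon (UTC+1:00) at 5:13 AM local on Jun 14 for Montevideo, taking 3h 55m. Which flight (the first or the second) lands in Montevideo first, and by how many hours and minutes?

the first, by 4 hours 53 minutes

Flight 1 in UTC: 3:00 AM − 8:45 = 6:15 PM on Jun 13.
+9 hours → arrive 3:15 AM UTC on Jun 14.
Flight 2 in UTC: 5:13 AM − 1:00 = 4:13 AM on Jun 14.
+3 hours and 55 minutes → arrive 8:08 AM UTC on Jun 14.
Flight 1 lands earlier by 4 hours 53 minutes.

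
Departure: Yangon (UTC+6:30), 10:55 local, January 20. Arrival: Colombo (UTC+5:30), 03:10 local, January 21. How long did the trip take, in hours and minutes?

Colombo is 1:00 behind Yangon.
Clock-face elapsed time (ignoring zones) is 16 hours 15 minutes.
Actual elapsed = 16 hours 15 minutes + 1:00 = 17 hours 15 minutes.

17 hours 15 minutes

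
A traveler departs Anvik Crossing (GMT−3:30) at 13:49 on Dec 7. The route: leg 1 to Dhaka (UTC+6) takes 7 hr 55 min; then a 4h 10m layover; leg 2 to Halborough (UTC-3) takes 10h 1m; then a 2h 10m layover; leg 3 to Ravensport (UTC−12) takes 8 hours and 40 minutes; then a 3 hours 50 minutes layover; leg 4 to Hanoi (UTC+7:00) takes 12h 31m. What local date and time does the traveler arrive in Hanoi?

Convert departure to UTC: 13:49 + 3:30 = 17:19 UTC on Dec 7.
Add 7 hours and 55 minutes leg 1 → 01:14 UTC (Dec 8).
Add 4 hours 10 minutes layover in Dhaka → 05:24 UTC.
Add 10 hours 1 minute leg 2 → 15:25 UTC.
Add 2 hours 10 minutes layover in Halborough → 17:35 UTC.
Add 8 hours and 40 minutes leg 3 → 02:15 UTC (Dec 9).
Add 3 hours 50 minutes layover in Ravensport → 06:05 UTC.
Add 12 hours and 31 minutes leg 4 → 18:36 UTC.
Hanoi is UTC+7:00, so local arrival = 18:36 + 7:00 = 01:36 on Dec 10.

01:36 on Dec 10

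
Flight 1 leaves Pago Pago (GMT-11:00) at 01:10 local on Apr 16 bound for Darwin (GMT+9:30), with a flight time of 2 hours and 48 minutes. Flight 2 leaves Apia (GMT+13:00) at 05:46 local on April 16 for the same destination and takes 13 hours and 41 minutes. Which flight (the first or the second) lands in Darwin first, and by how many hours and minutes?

the second, by 8 hours 31 minutes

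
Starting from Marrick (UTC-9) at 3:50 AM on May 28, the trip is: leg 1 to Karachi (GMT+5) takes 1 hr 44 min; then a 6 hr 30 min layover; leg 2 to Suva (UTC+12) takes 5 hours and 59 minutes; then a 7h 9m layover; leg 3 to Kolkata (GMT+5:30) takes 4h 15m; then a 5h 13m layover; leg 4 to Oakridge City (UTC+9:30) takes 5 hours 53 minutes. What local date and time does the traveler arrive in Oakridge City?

11:03 AM on May 30

Convert departure to UTC: 3:50 AM + 9:00 = 12:50 PM UTC on May 28.
Add 1 hour 44 minutes leg 1 → 2:34 PM UTC.
Add 6 hours 30 minutes layover in Karachi → 9:04 PM UTC.
Add 5 hours 59 minutes leg 2 → 3:03 AM UTC (May 29).
Add 7 hours 9 minutes layover in Suva → 10:12 AM UTC.
Add 4 hours and 15 minutes leg 3 → 2:27 PM UTC.
Add 5 hours and 13 minutes layover in Kolkata → 7:40 PM UTC.
Add 5 hours 53 minutes leg 4 → 1:33 AM UTC (May 30).
Oakridge City is UTC+9:30, so local arrival = 1:33 AM + 9:30 = 11:03 AM on May 30.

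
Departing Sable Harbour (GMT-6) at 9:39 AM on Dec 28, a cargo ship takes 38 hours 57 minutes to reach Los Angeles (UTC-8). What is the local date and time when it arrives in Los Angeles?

Convert departure to UTC: 9:39 AM + 6:00 = 3:39 PM UTC on Dec 28.
Add 38 hours and 57 minutes travel time → 6:36 AM UTC (Dec 30).
Los Angeles is UTC−8:00, so local arrival = 6:36 AM − 8:00 = 10:36 PM on Dec 29.

10:36 PM on December 29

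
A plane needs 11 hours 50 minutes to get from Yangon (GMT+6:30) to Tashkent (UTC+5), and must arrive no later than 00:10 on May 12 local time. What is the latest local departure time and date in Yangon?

13:50 on May 11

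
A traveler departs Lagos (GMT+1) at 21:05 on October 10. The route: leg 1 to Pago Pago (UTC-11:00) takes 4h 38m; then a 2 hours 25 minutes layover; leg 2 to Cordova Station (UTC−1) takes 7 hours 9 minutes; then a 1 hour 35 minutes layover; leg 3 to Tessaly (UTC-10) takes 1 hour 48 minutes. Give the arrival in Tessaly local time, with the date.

Convert departure to UTC: 21:05 − 1:00 = 20:05 UTC on Oct 10.
Add 4 hours and 38 minutes leg 1 → 00:43 UTC (Oct 11).
Add 2 hours 25 minutes layover in Pago Pago → 03:08 UTC.
Add 7 hours 9 minutes leg 2 → 10:17 UTC.
Add 1 hour and 35 minutes layover in Cordova Station → 11:52 UTC.
Add 1 hour and 48 minutes leg 3 → 13:40 UTC.
Tessaly is UTC−10:00, so local arrival = 13:40 − 10:00 = 03:40 on Oct 11.

03:40 on Oct 11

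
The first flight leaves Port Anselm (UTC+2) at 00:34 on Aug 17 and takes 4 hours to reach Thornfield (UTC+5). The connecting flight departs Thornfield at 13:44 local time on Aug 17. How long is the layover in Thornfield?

Convert departure to UTC: 00:34 − 2:00 = 22:34 UTC on Aug 16.
Add 4 hours flight time → 02:34 UTC (Aug 17).
Thornfield is UTC+5:00, so local arrival = 02:34 + 5:00 = 07:34 on Aug 17.
Layover = 13:44 − 07:34 = 6 hours 10 minutes.

6 hours 10 minutes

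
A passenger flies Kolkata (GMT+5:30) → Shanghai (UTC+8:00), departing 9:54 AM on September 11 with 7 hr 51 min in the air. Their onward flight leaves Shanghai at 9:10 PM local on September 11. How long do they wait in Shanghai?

Convert departure to UTC: 9:54 AM − 5:30 = 4:24 AM UTC on Sep 11.
Add 7 hours and 51 minutes flight time → 12:15 PM UTC.
Shanghai is UTC+8:00, so local arrival = 12:15 PM + 8:00 = 8:15 PM on Sep 11.
Layover = 9:10 PM − 8:15 PM = 55 minutes.

55 minutes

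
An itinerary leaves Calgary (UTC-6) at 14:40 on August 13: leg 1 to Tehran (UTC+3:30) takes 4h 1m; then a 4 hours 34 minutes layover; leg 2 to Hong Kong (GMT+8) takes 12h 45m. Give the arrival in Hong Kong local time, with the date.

02:00 on Aug 15

Convert departure to UTC: 14:40 + 6:00 = 20:40 UTC on Aug 13.
Add 4 hours 1 minute leg 1 → 00:41 UTC (Aug 14).
Add 4 hours and 34 minutes layover in Tehran → 05:15 UTC.
Add 12 hours and 45 minutes leg 2 → 18:00 UTC.
Hong Kong is UTC+8:00, so local arrival = 18:00 + 8:00 = 02:00 on Aug 15.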